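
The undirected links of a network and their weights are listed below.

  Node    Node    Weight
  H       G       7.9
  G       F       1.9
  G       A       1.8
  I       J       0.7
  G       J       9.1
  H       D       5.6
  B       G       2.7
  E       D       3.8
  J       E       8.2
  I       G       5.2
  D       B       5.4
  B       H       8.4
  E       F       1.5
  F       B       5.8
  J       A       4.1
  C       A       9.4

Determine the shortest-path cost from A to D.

9

Candidate routes:
A → G → B → D: 1.8+2.7+5.4 = 9.9
A → G → F → B → D: 1.8+1.9+5.8+5.4 = 14.9
A → G → F → E → D: 1.8+1.9+1.5+3.8 = 9
A → G → H → D: 1.8+7.9+5.6 = 15.3
Cheapest is A → G → F → E → D at 9.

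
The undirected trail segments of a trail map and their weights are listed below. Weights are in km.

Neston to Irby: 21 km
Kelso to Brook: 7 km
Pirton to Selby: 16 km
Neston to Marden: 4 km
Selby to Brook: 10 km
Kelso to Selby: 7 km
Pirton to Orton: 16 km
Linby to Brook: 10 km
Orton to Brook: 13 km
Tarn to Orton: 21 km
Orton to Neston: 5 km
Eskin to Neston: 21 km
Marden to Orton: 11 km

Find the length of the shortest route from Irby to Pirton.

42 km

Candidate routes:
Irby–Neston–Marden–Orton–Pirton: 21+4+11+16 = 52
Irby–Neston–Orton–Brook–Selby–Pirton: 21+5+13+10+16 = 65
Irby–Neston–Orton–Brook–Kelso–Selby–Pirton: 21+5+13+7+7+16 = 69
Irby–Neston–Orton–Pirton: 21+5+16 = 42
The minimum is 42 km via Irby–Neston–Orton–Pirton.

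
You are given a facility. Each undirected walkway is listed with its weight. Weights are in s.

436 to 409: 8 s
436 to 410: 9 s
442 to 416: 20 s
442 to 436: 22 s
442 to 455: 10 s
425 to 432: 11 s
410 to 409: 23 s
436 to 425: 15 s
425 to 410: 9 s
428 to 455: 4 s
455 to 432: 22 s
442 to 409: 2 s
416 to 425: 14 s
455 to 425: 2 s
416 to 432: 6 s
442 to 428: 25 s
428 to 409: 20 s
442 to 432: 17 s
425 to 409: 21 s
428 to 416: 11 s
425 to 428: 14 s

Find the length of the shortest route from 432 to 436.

26 s

Enumerating some paths:
432 - 442 - 409 - 436: 17+2+8 = 27
432 - 425 - 436: 11+15 = 26
Cheapest is 432 - 425 - 436 at 26 s.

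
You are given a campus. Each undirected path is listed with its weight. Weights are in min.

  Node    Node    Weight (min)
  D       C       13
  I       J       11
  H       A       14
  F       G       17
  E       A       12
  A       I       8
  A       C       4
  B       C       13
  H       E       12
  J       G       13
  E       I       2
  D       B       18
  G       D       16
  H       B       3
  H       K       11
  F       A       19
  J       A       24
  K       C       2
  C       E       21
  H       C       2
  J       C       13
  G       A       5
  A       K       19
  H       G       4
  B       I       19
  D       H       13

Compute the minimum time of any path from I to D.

Enumerating some paths:
I–A–C–D: 8+4+13 = 25
I–E–H–D: 2+12+13 = 27
The minimum is 25 min via I–A–C–D.

25 min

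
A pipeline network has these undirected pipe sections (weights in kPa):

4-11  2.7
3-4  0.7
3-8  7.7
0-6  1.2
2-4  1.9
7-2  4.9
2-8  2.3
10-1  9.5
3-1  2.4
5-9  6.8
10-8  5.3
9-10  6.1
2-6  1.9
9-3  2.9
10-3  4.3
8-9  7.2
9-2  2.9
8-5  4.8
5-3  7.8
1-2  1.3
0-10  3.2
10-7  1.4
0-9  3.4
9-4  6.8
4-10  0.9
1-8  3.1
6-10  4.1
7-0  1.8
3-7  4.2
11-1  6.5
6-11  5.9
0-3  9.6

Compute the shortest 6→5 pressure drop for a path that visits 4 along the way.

12.3 kPa

Shortest 6→4: 6 → 2 → 4 = 3.8
Shortest 4→5: 4 → 3 → 5 = 8.5
Total via 4: 3.8 + 8.5 = 12.3 kPa.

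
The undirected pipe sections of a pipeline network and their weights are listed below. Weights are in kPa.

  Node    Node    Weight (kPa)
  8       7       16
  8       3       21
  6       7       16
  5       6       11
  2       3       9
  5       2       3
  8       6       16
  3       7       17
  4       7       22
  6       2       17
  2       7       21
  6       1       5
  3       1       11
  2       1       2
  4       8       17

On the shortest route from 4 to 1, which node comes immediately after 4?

8

Enumerating some paths:
4–7–6–1: 22+16+5 = 43
4–8–6–1: 17+16+5 = 38
4–7–2–1: 22+21+2 = 45
The minimum is 38 kPa via 4–8–6–1.
So from 4 the first move is to 8.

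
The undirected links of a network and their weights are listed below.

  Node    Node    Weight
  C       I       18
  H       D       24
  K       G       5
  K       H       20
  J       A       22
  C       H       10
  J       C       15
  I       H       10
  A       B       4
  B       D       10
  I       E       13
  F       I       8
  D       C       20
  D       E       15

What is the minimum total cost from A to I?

Shortest distances from A:
A: 0
B: 4  (via A)
D: 14  (via B)
J: 22  (via A)
E: 29  (via D)
C: 34  (via D)
H: 38  (via D)
I: 42  (via E)
Shortest route: A → B → D → E → I = 42.

42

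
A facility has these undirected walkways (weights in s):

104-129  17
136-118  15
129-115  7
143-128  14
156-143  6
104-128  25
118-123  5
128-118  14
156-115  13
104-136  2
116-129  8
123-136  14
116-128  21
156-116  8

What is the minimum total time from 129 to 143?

Settle nodes by increasing distance from 129:
129: 0
115: 7  (via 129)
116: 8  (via 129)
156: 16  (via 116)
104: 17  (via 129)
136: 19  (via 104)
143: 22  (via 156)
Shortest route: 129 → 116 → 156 → 143 = 22 s.

22 s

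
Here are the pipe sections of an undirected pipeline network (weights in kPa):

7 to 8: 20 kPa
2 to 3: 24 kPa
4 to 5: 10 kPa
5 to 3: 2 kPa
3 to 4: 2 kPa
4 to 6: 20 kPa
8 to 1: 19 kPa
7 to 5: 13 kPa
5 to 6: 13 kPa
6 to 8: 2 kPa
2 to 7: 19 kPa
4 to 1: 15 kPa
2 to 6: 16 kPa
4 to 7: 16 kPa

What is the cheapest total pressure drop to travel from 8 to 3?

Shortest distances from 8:
8: 0
6: 2  (via 8)
5: 15  (via 6)
3: 17  (via 5)
Shortest route: 8 → 6 → 5 → 3 = 17 kPa.

17 kPa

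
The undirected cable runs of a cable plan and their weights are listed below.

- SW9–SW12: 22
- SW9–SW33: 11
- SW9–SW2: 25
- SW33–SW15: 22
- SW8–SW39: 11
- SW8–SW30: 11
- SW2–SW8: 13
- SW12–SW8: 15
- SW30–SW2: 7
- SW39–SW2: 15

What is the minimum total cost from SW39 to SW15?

Settle nodes by increasing distance from SW39:
SW39: 0
SW8: 11  (via SW39)
SW2: 15  (via SW39)
SW30: 22  (via SW8)
SW12: 26  (via SW8)
SW9: 40  (via SW2)
SW33: 51  (via SW9)
SW15: 73  (via SW33)
Shortest route: SW39–SW2–SW9–SW33–SW15 = 73.

73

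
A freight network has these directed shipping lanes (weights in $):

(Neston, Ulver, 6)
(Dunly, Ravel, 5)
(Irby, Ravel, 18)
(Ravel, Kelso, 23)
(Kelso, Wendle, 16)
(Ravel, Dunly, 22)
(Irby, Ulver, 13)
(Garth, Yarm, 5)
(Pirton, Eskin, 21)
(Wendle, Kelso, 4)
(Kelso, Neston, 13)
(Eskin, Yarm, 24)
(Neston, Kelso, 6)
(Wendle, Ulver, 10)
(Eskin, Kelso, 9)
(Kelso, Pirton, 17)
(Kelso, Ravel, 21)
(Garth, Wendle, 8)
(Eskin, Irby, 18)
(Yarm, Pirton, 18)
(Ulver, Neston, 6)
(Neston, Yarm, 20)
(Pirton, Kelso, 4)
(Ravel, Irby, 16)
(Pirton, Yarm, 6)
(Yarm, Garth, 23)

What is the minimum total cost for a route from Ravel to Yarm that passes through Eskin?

$85

Shortest Ravel→Eskin: Ravel–Kelso–Pirton–Eskin = 61
Shortest Eskin→Yarm: Eskin–Yarm = 24
Total via Eskin: 61 + 24 = $85.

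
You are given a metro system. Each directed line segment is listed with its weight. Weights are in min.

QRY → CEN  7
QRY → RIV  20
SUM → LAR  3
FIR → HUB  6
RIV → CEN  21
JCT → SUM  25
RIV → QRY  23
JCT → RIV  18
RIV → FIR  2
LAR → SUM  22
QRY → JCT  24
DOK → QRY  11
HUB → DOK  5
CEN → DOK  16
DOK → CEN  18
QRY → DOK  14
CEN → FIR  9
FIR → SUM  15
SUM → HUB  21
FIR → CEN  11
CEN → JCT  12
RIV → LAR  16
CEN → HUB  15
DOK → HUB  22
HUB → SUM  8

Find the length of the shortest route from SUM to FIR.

53 min

Shortest distances from SUM:
SUM: 0
LAR: 3  (via SUM)
HUB: 21  (via SUM)
DOK: 26  (via HUB)
QRY: 37  (via DOK)
CEN: 44  (via DOK)
FIR: 53  (via CEN)
Shortest route: SUM–HUB–DOK–CEN–FIR = 53 min.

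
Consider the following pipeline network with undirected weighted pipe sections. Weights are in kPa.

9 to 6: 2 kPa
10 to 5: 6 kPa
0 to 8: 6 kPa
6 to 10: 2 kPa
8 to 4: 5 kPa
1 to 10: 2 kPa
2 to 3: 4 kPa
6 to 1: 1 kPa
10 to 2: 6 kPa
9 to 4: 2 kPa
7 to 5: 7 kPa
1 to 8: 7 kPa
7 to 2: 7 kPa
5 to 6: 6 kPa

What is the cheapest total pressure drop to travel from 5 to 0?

20 kPa

Candidate routes:
5–10–1–8–0: 6+2+7+6 = 21
5–6–1–8–0: 6+1+7+6 = 20
5–6–9–4–8–0: 6+2+2+5+6 = 21
5–10–6–1–8–0: 6+2+1+7+6 = 22
The minimum is 20 kPa via 5–6–1–8–0.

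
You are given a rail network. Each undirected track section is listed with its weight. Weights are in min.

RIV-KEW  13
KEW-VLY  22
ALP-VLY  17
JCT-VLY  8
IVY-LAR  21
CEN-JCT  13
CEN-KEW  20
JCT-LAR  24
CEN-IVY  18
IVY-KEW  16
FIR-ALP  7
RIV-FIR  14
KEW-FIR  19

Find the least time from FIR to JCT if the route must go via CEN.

Best FIR to CEN: FIR → KEW → CEN costing 39
Shortest CEN→JCT: CEN → JCT = 13
Total via CEN: 39 + 13 = 52 min.

52 min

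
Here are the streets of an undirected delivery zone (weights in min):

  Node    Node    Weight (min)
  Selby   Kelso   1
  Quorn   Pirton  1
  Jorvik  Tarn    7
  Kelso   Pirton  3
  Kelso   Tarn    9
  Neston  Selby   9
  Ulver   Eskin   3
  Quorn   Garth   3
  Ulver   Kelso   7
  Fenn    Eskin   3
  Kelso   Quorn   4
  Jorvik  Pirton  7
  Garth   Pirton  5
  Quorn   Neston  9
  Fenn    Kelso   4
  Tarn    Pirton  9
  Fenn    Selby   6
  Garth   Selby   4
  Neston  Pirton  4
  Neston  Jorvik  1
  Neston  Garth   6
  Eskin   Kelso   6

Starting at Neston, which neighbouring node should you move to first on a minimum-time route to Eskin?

Compare a few routes:
Neston - Pirton - Kelso - Fenn - Eskin: 4+3+4+3 = 14
Neston - Pirton - Kelso - Eskin: 4+3+6 = 13
The minimum is 13 min via Neston - Pirton - Kelso - Eskin.
So from Neston the first move is to Pirton.

Pirton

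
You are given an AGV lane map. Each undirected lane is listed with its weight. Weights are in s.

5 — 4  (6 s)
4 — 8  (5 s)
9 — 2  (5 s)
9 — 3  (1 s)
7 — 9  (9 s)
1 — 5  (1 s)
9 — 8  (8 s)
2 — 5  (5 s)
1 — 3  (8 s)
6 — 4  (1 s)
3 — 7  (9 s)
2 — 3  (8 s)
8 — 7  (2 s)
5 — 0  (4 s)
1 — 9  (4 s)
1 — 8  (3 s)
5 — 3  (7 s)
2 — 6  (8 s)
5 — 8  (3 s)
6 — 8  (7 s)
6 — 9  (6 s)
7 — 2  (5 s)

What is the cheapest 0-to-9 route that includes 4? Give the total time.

Best 0 to 4: 0 → 5 → 4 costing 10
Shortest 4→9: 4 → 6 → 9 = 7
Total via 4: 10 + 7 = 17 s.

17 s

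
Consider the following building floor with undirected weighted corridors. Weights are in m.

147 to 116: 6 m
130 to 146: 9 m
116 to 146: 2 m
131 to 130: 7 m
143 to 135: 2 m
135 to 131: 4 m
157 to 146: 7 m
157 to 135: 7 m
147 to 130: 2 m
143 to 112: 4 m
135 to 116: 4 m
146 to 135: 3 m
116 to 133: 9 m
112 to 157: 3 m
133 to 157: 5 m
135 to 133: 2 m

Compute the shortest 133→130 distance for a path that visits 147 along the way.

14 m

Shortest 133→147: 133–135–116–147 = 12
Best 147 to 130: 147–130 costing 2
Total via 147: 12 + 2 = 14 m.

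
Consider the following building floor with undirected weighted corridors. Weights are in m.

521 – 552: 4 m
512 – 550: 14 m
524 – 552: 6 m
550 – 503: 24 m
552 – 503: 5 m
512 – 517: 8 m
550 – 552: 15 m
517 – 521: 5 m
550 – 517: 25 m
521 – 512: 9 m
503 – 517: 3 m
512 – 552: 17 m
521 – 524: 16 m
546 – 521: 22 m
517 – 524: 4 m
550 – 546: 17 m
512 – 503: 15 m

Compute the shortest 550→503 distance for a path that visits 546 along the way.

47 m

Best 550 to 546: 550 → 546 costing 17
Shortest 546→503: 546 → 521 → 517 → 503 = 30
Total via 546: 17 + 30 = 47 m.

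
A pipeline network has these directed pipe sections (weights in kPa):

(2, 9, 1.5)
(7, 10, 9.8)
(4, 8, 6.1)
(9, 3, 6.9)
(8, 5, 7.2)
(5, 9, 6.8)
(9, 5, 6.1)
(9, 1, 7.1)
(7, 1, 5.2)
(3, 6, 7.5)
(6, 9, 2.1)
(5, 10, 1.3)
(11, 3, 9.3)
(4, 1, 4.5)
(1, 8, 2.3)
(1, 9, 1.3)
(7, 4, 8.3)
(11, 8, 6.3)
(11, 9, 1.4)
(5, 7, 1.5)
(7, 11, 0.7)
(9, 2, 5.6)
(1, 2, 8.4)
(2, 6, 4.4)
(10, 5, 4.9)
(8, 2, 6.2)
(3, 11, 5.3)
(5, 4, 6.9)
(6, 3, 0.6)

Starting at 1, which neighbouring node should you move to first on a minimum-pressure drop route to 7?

9

Enumerating some paths:
1 → 8 → 5 → 7: 2.3+7.2+1.5 = 11
1 → 9 → 5 → 7: 1.3+6.1+1.5 = 8.9
The minimum is 8.9 kPa via 1 → 9 → 5 → 7.
So from 1 the first move is to 9.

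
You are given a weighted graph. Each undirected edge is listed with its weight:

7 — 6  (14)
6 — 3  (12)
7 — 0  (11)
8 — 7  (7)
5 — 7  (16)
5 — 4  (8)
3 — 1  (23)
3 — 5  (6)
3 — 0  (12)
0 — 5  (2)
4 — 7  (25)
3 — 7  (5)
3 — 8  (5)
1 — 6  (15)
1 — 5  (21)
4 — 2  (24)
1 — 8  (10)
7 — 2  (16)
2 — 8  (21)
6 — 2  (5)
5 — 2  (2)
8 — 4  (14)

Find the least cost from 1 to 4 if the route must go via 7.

Best 1 to 7: 1–8–7 costing 17
Shortest 7→4: 7–3–5–4 = 19
Total via 7: 17 + 19 = 36.

36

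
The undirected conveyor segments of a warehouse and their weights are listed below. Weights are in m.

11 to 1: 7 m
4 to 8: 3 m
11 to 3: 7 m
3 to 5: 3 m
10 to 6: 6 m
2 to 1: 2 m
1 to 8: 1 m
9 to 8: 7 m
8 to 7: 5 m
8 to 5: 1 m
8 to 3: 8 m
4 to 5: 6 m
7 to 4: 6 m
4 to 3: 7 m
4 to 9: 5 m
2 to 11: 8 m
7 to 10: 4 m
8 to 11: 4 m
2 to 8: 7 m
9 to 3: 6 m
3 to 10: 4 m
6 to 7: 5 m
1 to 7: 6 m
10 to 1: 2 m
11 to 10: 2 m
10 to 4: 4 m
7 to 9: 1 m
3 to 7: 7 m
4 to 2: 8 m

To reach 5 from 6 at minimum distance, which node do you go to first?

10

Enumerating some paths:
6–10–1–8–5: 6+2+1+1 = 10
6–7–8–5: 5+5+1 = 11
6–7–10–1–8–5: 5+4+2+1+1 = 13
Cheapest is 6–10–1–8–5 at 10 m.
So from 6 the first move is to 10.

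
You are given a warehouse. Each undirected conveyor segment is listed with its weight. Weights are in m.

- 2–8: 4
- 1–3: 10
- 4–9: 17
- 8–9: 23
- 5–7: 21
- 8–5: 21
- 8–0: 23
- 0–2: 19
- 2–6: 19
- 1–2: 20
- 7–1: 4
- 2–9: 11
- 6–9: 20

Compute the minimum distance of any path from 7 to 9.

Enumerating some paths:
7–1–2–9: 4+20+11 = 35
7–1–2–6–9: 4+20+19+20 = 63
7–5–8–2–9: 21+21+4+11 = 57
7–1–2–8–9: 4+20+4+23 = 51
Cheapest is 7–1–2–9 at 35 m.

35 m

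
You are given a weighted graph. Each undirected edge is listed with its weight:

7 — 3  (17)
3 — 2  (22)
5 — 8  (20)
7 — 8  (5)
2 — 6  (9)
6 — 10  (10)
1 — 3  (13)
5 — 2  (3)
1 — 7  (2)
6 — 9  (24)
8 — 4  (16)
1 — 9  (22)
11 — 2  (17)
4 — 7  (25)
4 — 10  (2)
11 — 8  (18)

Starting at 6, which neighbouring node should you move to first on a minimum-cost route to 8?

Enumerating some paths:
6 - 2 - 5 - 8: 9+3+20 = 32
6 - 10 - 4 - 8: 10+2+16 = 28
6 - 10 - 4 - 7 - 8: 10+2+25+5 = 42
6 - 2 - 11 - 8: 9+17+18 = 44
The minimum is 28 via 6 - 10 - 4 - 8.
So from 6 the first move is to 10.

10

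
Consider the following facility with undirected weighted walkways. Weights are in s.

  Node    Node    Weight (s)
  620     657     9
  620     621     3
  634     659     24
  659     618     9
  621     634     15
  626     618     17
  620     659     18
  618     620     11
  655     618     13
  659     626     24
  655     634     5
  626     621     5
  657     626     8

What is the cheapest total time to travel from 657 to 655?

Shortest distances from 657:
657: 0
626: 8  (via 657)
620: 9  (via 657)
621: 12  (via 620)
618: 20  (via 620)
659: 27  (via 620)
634: 27  (via 621)
655: 32  (via 634)
Shortest route: 657–620–621–634–655 = 32 s.

32 s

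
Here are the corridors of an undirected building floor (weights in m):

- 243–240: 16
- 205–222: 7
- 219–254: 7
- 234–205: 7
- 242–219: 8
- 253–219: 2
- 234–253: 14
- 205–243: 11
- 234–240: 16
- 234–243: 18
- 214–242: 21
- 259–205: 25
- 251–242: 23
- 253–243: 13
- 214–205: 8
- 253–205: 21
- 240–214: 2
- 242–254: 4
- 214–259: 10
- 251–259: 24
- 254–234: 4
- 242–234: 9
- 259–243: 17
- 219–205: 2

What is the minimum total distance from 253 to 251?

33 m

Candidate routes:
253–219–254–242–251: 2+7+4+23 = 36
253–219–242–251: 2+8+23 = 33
The minimum is 33 m via 253–219–242–251.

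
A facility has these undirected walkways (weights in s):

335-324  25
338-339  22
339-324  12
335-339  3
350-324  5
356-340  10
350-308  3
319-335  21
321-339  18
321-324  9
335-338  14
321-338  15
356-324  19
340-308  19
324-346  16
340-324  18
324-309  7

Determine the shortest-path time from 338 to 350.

Settle nodes by increasing distance from 338:
338: 0
335: 14  (via 338)
321: 15  (via 338)
339: 17  (via 335)
324: 24  (via 321)
350: 29  (via 324)
Shortest route: 338–321–324–350 = 29 s.

29 s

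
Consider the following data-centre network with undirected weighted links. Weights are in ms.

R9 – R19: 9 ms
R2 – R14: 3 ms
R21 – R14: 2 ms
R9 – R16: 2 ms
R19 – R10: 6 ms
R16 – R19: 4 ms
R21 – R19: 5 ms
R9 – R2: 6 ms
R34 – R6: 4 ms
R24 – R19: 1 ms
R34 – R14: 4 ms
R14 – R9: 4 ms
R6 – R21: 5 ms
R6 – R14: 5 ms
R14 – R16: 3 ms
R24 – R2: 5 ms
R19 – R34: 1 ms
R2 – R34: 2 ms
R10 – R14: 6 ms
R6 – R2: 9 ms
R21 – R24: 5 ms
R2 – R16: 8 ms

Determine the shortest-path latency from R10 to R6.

11 ms

Candidate routes:
R10 → R14 → R2 → R34 → R6: 6+3+2+4 = 15
R10 → R14 → R6: 6+5 = 11
R10 → R14 → R34 → R6: 6+4+4 = 14
R10 → R14 → R21 → R6: 6+2+5 = 13
Cheapest is R10 → R14 → R6 at 11 ms.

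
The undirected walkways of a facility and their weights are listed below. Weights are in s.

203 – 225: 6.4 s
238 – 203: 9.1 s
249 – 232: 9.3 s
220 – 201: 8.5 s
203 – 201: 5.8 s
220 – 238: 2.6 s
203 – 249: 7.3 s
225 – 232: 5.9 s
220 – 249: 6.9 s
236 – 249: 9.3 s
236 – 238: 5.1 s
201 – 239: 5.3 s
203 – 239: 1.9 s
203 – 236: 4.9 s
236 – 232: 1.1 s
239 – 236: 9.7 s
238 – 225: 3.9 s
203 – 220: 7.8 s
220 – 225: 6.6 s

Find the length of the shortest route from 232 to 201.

11.8 s

Candidate routes:
232 → 236 → 238 → 220 → 201: 1.1+5.1+2.6+8.5 = 17.3
232 → 236 → 203 → 201: 1.1+4.9+5.8 = 11.8
232 → 236 → 203 → 239 → 201: 1.1+4.9+1.9+5.3 = 13.2
232 → 236 → 239 → 201: 1.1+9.7+5.3 = 16.1
The minimum is 11.8 s via 232 → 236 → 203 → 201.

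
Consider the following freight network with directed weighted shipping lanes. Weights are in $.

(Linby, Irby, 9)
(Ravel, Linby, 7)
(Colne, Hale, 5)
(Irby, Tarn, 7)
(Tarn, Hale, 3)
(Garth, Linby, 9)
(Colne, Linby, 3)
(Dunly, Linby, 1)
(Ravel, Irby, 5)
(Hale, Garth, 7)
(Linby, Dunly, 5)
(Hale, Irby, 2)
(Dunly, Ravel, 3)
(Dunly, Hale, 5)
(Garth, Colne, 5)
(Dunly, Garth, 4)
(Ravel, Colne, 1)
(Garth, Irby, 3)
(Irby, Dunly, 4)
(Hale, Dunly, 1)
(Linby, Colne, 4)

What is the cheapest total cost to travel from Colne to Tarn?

$14

Running Dijkstra from Colne:
Colne: 0
Linby: 3  (via Colne)
Hale: 5  (via Colne)
Dunly: 6  (via Hale)
Irby: 7  (via Hale)
Ravel: 9  (via Dunly)
Garth: 10  (via Dunly)
Tarn: 14  (via Irby)
Shortest route: Colne → Hale → Irby → Tarn = $14.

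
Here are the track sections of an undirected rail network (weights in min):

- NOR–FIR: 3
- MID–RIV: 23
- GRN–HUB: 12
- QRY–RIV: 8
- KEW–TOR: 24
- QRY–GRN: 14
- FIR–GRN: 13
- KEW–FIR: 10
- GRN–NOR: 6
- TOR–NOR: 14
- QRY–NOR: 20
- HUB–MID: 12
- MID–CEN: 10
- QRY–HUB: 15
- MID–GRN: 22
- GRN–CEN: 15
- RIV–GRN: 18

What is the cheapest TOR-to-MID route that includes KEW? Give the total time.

Best TOR to KEW: TOR–KEW costing 24
Shortest KEW→MID: KEW–FIR–NOR–GRN–MID = 41
Total via KEW: 24 + 41 = 65 min.

65 min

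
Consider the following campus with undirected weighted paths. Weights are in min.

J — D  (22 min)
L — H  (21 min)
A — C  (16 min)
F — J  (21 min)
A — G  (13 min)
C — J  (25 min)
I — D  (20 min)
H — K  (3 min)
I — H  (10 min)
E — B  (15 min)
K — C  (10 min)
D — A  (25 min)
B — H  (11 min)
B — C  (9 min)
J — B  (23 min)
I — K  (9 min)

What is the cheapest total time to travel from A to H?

29 min

Enumerating some paths:
A - C - B - H: 16+9+11 = 36
A - C - K - H: 16+10+3 = 29
Cheapest is A - C - K - H at 29 min.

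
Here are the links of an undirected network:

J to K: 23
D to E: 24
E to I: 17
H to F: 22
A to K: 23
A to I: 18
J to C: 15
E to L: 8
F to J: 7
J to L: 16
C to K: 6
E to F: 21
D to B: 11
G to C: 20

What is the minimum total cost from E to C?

Running Dijkstra from E:
E: 0
L: 8  (via E)
I: 17  (via E)
F: 21  (via E)
D: 24  (via E)
J: 24  (via L)
A: 35  (via I)
B: 35  (via D)
C: 39  (via J)
Shortest route: E–L–J–C = 39.

39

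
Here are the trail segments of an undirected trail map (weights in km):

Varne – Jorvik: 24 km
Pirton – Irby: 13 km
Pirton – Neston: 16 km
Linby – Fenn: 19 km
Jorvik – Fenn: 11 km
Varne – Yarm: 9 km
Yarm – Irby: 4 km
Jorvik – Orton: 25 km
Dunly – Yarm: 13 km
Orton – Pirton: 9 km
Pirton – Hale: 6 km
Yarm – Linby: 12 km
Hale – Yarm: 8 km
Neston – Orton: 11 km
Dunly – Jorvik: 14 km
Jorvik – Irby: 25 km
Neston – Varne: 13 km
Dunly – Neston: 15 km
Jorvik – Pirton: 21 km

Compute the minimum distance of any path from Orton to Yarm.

23 km

Running Dijkstra from Orton:
Orton: 0
Pirton: 9  (via Orton)
Neston: 11  (via Orton)
Hale: 15  (via Pirton)
Irby: 22  (via Pirton)
Yarm: 23  (via Hale)
Shortest route: Orton → Pirton → Hale → Yarm = 23 km.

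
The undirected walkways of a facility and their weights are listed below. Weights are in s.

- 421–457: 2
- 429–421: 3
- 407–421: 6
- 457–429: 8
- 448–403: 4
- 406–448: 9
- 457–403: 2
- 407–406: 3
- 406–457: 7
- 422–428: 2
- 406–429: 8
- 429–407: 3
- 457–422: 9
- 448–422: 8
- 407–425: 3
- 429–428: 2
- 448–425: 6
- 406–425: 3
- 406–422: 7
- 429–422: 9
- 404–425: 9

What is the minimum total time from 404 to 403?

Shortest distances from 404:
404: 0
425: 9  (via 404)
406: 12  (via 425)
407: 12  (via 425)
429: 15  (via 407)
448: 15  (via 425)
428: 17  (via 429)
421: 18  (via 407)
457: 19  (via 406)
403: 19  (via 448)
Shortest route: 404–425–448–403 = 19 s.

19 s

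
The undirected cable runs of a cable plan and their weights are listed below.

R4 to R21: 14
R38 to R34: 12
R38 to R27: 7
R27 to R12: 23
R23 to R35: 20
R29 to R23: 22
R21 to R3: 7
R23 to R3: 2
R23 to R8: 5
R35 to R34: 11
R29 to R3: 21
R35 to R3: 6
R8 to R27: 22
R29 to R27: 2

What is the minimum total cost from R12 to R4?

67

Compare a few routes:
R12 - R27 - R29 - R23 - R3 - R21 - R4: 23+2+22+2+7+14 = 70
R12 - R27 - R29 - R3 - R21 - R4: 23+2+21+7+14 = 67
R12 - R27 - R8 - R23 - R3 - R21 - R4: 23+22+5+2+7+14 = 73
The minimum is 67 via R12 - R27 - R29 - R3 - R21 - R4.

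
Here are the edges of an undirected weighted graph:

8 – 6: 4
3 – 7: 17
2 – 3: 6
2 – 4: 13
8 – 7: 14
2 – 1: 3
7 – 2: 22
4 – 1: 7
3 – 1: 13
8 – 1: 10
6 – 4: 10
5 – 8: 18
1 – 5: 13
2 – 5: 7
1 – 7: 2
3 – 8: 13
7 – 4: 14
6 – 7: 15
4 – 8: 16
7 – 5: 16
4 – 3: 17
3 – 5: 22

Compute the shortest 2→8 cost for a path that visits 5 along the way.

Shortest 2→5: 2–5 = 7
Shortest 5→8: 5–8 = 18
Total via 5: 7 + 18 = 25.

25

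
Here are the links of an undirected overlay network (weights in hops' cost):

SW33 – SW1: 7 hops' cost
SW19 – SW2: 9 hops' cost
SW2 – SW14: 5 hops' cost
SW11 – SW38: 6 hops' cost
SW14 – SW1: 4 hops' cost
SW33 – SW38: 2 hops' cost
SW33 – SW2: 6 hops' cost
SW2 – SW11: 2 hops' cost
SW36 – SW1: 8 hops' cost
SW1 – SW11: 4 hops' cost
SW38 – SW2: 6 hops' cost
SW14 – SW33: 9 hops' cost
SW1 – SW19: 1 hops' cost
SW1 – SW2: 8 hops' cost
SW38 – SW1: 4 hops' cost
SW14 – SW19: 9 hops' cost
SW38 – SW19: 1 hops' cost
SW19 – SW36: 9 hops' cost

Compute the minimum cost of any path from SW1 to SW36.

Settle nodes by increasing distance from SW1:
SW1: 0
SW19: 1  (via SW1)
SW38: 2  (via SW19)
SW11: 4  (via SW1)
SW33: 4  (via SW38)
SW14: 4  (via SW1)
SW2: 6  (via SW11)
SW36: 8  (via SW1)
Shortest route: SW1 → SW36 = 8 hops' cost.

8 hops' cost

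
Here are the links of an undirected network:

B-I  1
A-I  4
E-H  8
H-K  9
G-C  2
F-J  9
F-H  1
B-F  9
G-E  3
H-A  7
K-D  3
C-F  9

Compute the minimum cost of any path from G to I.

21

Candidate routes:
G - E - H - A - I: 3+8+7+4 = 22
G - E - H - F - B - I: 3+8+1+9+1 = 22
G - C - F - B - I: 2+9+9+1 = 21
Cheapest is G - C - F - B - I at 21.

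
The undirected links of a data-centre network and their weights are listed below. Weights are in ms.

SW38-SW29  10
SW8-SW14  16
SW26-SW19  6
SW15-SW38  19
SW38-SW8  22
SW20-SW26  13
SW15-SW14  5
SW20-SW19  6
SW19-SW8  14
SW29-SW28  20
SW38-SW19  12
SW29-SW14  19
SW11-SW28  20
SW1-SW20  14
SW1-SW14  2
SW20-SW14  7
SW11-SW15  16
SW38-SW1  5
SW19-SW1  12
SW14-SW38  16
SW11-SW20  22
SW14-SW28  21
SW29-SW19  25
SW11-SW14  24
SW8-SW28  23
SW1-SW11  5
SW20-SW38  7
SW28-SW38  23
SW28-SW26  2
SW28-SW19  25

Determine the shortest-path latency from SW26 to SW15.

Compare a few routes:
SW26 → SW19 → SW1 → SW14 → SW15: 6+12+2+5 = 25
SW26 → SW20 → SW14 → SW15: 13+7+5 = 25
SW26 → SW28 → SW14 → SW15: 2+21+5 = 28
SW26 → SW19 → SW20 → SW14 → SW15: 6+6+7+5 = 24
The minimum is 24 ms via SW26 → SW19 → SW20 → SW14 → SW15.

24 ms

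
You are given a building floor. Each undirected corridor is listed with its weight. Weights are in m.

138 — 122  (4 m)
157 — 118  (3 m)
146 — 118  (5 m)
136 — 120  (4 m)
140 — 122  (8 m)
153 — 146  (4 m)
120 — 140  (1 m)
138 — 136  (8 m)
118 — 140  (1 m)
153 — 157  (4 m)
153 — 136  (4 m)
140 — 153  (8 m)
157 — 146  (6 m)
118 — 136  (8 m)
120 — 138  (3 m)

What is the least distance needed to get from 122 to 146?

Running Dijkstra from 122:
122: 0
138: 4  (via 122)
120: 7  (via 138)
140: 8  (via 122)
118: 9  (via 140)
136: 11  (via 120)
157: 12  (via 118)
146: 14  (via 118)
Shortest route: 122–140–118–146 = 14 m.

14 m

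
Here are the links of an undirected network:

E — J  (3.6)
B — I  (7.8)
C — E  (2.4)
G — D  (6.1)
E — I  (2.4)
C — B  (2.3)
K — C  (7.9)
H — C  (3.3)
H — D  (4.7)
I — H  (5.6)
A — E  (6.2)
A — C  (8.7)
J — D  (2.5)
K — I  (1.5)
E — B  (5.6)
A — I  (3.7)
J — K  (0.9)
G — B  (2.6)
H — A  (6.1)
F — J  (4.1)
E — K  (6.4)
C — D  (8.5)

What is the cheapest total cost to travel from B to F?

12.4

Enumerating some paths:
B–C–E–J–F: 2.3+2.4+3.6+4.1 = 12.4
B–I–K–J–F: 7.8+1.5+0.9+4.1 = 14.3
B–E–J–F: 5.6+3.6+4.1 = 13.3
B–C–E–I–K–J–F: 2.3+2.4+2.4+1.5+0.9+4.1 = 13.6
Cheapest is B–C–E–J–F at 12.4.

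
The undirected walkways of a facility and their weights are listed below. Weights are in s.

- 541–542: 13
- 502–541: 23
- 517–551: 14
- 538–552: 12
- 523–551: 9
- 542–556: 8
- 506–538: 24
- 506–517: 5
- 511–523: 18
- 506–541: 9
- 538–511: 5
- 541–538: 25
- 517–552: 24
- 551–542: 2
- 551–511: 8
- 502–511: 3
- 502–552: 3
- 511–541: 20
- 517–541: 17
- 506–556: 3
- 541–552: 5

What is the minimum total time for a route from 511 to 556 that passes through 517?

30 s

Best 511 to 517: 511 → 551 → 517 costing 22
Shortest 517→556: 517 → 506 → 556 = 8
Total via 517: 22 + 8 = 30 s.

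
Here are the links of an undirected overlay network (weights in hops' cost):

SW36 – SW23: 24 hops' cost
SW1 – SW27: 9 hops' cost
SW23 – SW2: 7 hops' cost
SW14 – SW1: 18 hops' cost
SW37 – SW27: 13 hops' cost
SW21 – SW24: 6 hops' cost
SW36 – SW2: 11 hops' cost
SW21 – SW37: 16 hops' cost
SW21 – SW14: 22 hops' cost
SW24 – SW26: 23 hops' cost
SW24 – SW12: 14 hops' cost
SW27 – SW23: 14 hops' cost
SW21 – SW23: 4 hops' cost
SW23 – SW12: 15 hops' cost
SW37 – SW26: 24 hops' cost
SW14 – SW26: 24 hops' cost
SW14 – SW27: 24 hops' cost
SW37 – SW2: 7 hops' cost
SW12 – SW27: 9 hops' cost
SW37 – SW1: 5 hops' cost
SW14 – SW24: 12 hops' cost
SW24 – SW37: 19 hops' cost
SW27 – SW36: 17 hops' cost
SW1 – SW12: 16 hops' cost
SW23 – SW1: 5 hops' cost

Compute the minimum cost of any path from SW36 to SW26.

Compare a few routes:
SW36–SW2–SW23–SW21–SW24–SW26: 11+7+4+6+23 = 51
SW36–SW2–SW37–SW26: 11+7+24 = 42
Cheapest is SW36–SW2–SW37–SW26 at 42 hops' cost.

42 hops' cost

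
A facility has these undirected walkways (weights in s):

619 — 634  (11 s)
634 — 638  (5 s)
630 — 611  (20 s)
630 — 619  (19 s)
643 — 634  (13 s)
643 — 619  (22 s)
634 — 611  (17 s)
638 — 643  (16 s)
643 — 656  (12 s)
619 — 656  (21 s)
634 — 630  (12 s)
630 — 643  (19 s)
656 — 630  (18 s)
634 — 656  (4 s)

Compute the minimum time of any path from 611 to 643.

30 s

Compare a few routes:
611 - 634 - 643: 17+13 = 30
611 - 634 - 656 - 643: 17+4+12 = 33
The minimum is 30 s via 611 - 634 - 643.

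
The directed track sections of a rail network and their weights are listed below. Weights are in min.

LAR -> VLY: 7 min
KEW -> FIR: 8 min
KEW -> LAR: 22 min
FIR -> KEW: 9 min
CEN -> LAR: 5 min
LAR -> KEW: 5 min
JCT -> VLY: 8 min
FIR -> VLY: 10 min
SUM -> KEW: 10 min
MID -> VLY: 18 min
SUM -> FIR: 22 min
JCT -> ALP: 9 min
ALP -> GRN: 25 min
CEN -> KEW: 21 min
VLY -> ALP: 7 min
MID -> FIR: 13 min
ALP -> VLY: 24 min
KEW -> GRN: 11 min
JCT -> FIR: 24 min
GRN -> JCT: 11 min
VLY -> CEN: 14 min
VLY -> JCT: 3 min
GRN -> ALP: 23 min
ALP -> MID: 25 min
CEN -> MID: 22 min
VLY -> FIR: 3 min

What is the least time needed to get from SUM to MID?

Candidate routes:
SUM → KEW → FIR → VLY → CEN → MID: 10+8+10+14+22 = 64
SUM → FIR → VLY → ALP → MID: 22+10+7+25 = 64
SUM → KEW → FIR → VLY → ALP → MID: 10+8+10+7+25 = 60
The minimum is 60 min via SUM → KEW → FIR → VLY → ALP → MID.

60 min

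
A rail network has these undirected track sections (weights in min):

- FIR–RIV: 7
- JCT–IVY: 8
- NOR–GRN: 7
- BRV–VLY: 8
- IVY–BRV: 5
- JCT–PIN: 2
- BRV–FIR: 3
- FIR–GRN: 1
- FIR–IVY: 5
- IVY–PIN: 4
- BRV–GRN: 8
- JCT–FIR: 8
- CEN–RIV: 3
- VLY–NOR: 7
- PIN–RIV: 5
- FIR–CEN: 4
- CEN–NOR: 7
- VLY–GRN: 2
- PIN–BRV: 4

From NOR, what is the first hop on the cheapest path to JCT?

Candidate routes:
NOR → GRN → FIR → BRV → PIN → JCT: 7+1+3+4+2 = 17
NOR → CEN → RIV → PIN → JCT: 7+3+5+2 = 17
NOR → GRN → FIR → JCT: 7+1+8 = 16
The minimum is 16 min via NOR → GRN → FIR → JCT.
So from NOR the first move is to GRN.

GRN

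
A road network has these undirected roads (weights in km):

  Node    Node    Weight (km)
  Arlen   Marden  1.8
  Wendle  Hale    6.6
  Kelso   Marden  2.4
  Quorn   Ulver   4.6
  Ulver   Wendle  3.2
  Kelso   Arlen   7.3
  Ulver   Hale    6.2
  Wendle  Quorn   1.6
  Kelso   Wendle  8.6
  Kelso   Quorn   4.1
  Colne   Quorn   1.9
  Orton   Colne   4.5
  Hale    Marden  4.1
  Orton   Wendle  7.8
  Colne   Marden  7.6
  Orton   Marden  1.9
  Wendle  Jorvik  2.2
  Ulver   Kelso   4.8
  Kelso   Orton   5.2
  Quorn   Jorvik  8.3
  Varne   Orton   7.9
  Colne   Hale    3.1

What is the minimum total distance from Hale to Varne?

Compare a few routes:
Hale - Marden - Kelso - Orton - Varne: 4.1+2.4+5.2+7.9 = 19.6
Hale - Colne - Marden - Orton - Varne: 3.1+7.6+1.9+7.9 = 20.5
Hale - Colne - Orton - Varne: 3.1+4.5+7.9 = 15.5
Hale - Marden - Orton - Varne: 4.1+1.9+7.9 = 13.9
The minimum is 13.9 km via Hale - Marden - Orton - Varne.

13.9 km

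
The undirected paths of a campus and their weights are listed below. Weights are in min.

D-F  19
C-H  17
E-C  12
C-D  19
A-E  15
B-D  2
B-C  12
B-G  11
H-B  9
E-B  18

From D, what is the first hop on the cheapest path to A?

Candidate routes:
D - C - E - A: 19+12+15 = 46
D - B - C - E - A: 2+12+12+15 = 41
D - B - E - A: 2+18+15 = 35
D - B - H - C - E - A: 2+9+17+12+15 = 55
The minimum is 35 min via D - B - E - A.
So from D the first move is to B.

B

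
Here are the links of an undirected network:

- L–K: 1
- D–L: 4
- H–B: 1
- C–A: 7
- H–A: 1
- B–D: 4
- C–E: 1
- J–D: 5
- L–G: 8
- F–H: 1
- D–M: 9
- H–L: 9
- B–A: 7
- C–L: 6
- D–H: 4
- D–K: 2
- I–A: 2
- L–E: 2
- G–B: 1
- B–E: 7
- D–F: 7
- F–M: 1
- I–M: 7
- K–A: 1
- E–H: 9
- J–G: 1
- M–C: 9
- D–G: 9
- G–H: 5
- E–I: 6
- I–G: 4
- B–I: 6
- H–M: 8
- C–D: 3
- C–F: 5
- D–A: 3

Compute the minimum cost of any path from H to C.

6

Compare a few routes:
H - A - K - D - C: 1+1+2+3 = 7
H - F - C: 1+5 = 6
H - A - D - C: 1+3+3 = 7
The minimum is 6 via H - F - C.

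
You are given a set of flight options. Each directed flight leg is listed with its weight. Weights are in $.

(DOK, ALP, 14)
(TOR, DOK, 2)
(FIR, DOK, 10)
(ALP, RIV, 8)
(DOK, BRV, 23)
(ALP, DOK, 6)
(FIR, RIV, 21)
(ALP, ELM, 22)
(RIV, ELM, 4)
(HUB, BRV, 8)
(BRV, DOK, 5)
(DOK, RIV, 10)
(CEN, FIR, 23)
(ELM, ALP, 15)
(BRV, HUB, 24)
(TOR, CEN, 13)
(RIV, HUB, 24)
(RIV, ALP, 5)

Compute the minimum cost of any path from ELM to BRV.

Enumerating some paths:
ELM → ALP → DOK → BRV: 15+6+23 = 44
ELM → ALP → RIV → HUB → BRV: 15+8+24+8 = 55
ELM → ALP → DOK → RIV → HUB → BRV: 15+6+10+24+8 = 63
The minimum is $44 via ELM → ALP → DOK → BRV.

$44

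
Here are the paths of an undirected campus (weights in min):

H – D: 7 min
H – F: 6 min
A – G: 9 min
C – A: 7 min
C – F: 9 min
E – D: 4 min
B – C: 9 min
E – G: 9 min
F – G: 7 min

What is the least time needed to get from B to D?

31 min

Running Dijkstra from B:
B: 0
C: 9  (via B)
A: 16  (via C)
F: 18  (via C)
H: 24  (via F)
G: 25  (via A)
D: 31  (via H)
Shortest route: B → C → F → H → D = 31 min.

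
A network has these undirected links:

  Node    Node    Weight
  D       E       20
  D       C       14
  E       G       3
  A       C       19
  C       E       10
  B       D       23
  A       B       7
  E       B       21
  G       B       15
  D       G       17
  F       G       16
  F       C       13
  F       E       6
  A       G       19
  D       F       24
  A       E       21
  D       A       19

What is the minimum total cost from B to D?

23

Settle nodes by increasing distance from B:
B: 0
A: 7  (via B)
G: 15  (via B)
E: 18  (via G)
D: 23  (via B)
Shortest route: B → D = 23.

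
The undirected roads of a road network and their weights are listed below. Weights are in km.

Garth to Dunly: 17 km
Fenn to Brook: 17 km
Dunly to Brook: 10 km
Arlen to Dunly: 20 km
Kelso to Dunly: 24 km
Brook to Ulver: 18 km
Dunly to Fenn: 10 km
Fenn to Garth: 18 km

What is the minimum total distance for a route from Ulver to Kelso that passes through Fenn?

69 km

Best Ulver to Fenn: Ulver → Brook → Fenn costing 35
Best Fenn to Kelso: Fenn → Dunly → Kelso costing 34
Total via Fenn: 35 + 34 = 69 km.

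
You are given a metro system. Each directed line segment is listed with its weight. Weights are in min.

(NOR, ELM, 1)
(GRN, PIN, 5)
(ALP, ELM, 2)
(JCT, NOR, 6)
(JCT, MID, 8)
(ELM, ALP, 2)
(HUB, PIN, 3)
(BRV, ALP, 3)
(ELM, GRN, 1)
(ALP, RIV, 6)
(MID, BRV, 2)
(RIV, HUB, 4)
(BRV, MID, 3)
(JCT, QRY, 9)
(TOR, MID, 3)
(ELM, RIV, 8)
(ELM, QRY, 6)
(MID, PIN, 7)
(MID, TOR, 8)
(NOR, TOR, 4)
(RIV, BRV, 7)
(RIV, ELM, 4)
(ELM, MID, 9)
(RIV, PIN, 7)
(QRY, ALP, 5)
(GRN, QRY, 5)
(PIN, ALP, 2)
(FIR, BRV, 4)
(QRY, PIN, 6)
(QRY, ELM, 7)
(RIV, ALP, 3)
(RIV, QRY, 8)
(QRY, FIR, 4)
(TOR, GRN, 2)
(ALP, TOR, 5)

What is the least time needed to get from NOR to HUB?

13 min

Shortest distances from NOR:
NOR: 0
ELM: 1  (via NOR)
GRN: 2  (via ELM)
ALP: 3  (via ELM)
TOR: 4  (via NOR)
MID: 7  (via TOR)
PIN: 7  (via GRN)
QRY: 7  (via ELM)
BRV: 9  (via MID)
RIV: 9  (via ELM)
FIR: 11  (via QRY)
HUB: 13  (via RIV)
Shortest route: NOR–ELM–RIV–HUB = 13 min.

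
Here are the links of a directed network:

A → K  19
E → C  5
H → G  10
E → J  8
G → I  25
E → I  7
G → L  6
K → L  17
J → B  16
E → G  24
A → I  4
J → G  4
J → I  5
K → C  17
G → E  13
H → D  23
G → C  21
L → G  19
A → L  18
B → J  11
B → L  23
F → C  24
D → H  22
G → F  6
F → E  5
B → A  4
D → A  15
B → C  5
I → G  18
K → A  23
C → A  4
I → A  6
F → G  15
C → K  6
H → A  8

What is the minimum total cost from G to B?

Enumerating some paths:
G - E - J - B: 13+8+16 = 37
G - F - E - J - B: 6+5+8+16 = 35
The minimum is 35 via G - F - E - J - B.

35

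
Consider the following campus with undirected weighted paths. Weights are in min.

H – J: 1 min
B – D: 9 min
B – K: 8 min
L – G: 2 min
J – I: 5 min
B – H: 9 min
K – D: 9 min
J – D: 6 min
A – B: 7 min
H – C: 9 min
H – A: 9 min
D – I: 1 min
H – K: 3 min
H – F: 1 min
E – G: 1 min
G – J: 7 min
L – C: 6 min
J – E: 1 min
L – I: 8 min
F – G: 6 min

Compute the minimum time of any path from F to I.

7 min

Running Dijkstra from F:
F: 0
H: 1  (via F)
J: 2  (via H)
E: 3  (via J)
G: 4  (via E)
K: 4  (via H)
L: 6  (via G)
I: 7  (via J)
Shortest route: F–H–J–I = 7 min.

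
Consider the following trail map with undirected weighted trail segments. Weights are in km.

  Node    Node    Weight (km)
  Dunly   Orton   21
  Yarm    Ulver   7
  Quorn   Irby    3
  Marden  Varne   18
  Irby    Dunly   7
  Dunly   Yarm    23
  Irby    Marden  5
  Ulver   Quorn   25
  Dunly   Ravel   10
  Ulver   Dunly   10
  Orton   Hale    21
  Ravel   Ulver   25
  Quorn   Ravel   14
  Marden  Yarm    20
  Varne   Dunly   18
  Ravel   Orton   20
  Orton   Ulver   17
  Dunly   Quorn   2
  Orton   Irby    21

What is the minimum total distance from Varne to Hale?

60 km

Enumerating some paths:
Varne - Dunly - Orton - Hale: 18+21+21 = 60
Varne - Marden - Irby - Orton - Hale: 18+5+21+21 = 65
Varne - Dunly - Ulver - Orton - Hale: 18+10+17+21 = 66
Varne - Dunly - Quorn - Irby - Orton - Hale: 18+2+3+21+21 = 65
The minimum is 60 km via Varne - Dunly - Orton - Hale.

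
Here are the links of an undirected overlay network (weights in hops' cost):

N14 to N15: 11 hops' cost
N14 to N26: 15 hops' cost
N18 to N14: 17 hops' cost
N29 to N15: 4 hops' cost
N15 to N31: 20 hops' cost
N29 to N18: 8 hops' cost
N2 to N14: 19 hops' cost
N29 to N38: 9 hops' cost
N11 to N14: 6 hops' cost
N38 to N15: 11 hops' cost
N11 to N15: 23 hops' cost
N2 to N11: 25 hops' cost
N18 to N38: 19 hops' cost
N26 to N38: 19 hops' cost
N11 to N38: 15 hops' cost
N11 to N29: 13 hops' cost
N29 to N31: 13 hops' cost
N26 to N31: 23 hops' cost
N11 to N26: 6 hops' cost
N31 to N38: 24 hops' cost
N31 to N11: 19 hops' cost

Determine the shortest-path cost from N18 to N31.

Settle nodes by increasing distance from N18:
N18: 0
N29: 8  (via N18)
N15: 12  (via N29)
N38: 17  (via N29)
N14: 17  (via N18)
N31: 21  (via N29)
Shortest route: N18 → N29 → N31 = 21 hops' cost.

21 hops' cost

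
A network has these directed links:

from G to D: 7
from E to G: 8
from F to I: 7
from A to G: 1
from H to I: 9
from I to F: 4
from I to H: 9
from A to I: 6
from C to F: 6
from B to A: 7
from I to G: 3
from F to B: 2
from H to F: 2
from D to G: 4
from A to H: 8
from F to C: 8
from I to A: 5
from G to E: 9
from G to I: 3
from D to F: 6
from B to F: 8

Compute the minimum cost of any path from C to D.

Running Dijkstra from C:
C: 0
F: 6  (via C)
B: 8  (via F)
I: 13  (via F)
A: 15  (via B)
G: 16  (via I)
H: 22  (via I)
D: 23  (via G)
Shortest route: C–F–I–G–D = 23.

23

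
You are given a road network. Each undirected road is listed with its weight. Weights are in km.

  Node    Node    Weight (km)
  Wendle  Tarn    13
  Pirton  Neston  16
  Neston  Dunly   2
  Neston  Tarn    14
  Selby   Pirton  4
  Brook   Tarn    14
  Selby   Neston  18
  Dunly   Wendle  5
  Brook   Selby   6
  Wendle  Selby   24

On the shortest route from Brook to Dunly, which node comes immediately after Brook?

Selby

Candidate routes:
Brook–Selby–Pirton–Neston–Dunly: 6+4+16+2 = 28
Brook–Selby–Neston–Dunly: 6+18+2 = 26
Cheapest is Brook–Selby–Neston–Dunly at 26 km.
So from Brook the first move is to Selby.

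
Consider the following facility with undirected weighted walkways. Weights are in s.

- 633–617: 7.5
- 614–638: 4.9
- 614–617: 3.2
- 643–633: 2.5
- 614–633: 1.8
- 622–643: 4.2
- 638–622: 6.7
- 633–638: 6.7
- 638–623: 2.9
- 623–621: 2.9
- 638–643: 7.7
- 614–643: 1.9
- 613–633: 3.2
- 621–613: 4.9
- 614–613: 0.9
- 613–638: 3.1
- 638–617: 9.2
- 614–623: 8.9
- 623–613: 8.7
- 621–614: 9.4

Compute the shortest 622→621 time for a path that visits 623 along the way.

12.5 s

Best 622 to 623: 622–638–623 costing 9.6
Shortest 623→621: 623–621 = 2.9
Total via 623: 9.6 + 2.9 = 12.5 s.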